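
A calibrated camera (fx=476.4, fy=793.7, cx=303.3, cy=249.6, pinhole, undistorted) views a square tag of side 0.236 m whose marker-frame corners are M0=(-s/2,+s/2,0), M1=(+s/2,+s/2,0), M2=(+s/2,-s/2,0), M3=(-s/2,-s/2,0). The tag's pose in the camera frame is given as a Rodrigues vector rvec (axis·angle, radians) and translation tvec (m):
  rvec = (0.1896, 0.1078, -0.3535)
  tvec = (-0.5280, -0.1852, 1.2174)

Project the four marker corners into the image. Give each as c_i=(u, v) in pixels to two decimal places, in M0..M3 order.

c0=(76.60, 226.02) c1=(156.46, 174.24) c2=(117.98, 25.80) c3=(36.57, 83.22)

Intrinsics K: fx=476.4, fy=793.7, cx=303.3, cy=249.6
Marker side s = 0.236 m; corners in marker frame (Z=0):
  M0 = (-0.1180, +0.1180, 0)
  M1 = (+0.1180, +0.1180, 0)
  M2 = (+0.1180, -0.1180, 0)
  M3 = (-0.1180, -0.1180, 0)
rvec = (0.1896, 0.1078, -0.3535), |rvec| = θ = 0.41537 rad = 23.799°
Rodrigues: sinθ=0.40353, 1−cosθ=0.08503; R = I + sinθ·[k]× + (1−cosθ)·[k]×²:
    [+0.93268 +0.35350 +0.07169]
    [-0.33335 +0.92069 -0.20298]
    [-0.13776 +0.16541 +0.97656]
t = (-0.5280, -0.1852, 1.2174) m
M0: Pc = R·M0+t = (-0.59634, -0.03722, +1.25317); u = 476.4·(-0.59634)/1.25317 + 303.3 = 76.5970, v = 793.7·(-0.03722)/1.25317 + 249.6 = 226.0249
M1: Pc = R·M1+t = (-0.37623, -0.11589, +1.22066); u = 476.4·(-0.37623)/1.22066 + 303.3 = 156.4648, v = 793.7·(-0.11589)/1.22066 + 249.6 = 174.2439
M2: Pc = R·M2+t = (-0.45966, -0.33318, +1.18163); u = 476.4·(-0.45966)/1.18163 + 303.3 = 117.9790, v = 793.7·(-0.33318)/1.18163 + 249.6 = 25.8043
M3: Pc = R·M3+t = (-0.67977, -0.25451, +1.21414); u = 476.4·(-0.67977)/1.21414 + 303.3 = 36.5738, v = 793.7·(-0.25451)/1.21414 + 249.6 = 83.2250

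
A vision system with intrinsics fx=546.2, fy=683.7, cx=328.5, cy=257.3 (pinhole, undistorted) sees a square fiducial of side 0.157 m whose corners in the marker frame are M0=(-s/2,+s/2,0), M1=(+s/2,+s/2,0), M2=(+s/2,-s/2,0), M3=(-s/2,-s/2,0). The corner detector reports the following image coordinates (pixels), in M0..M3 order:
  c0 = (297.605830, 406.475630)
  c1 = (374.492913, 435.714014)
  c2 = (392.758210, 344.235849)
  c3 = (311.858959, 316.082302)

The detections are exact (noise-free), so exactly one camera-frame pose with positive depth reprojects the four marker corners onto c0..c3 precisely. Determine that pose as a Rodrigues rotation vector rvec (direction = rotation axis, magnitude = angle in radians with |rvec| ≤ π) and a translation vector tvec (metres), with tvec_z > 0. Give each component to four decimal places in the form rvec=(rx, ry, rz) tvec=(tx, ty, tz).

Intrinsics K: fx=546.2, fy=683.7, cx=328.5, cy=257.3
Marker side s = 0.157 m; corners in marker frame (Z=0):
  M0 = (-0.0785, +0.0785, 0)
  M1 = (+0.0785, +0.0785, 0)
  M2 = (+0.0785, -0.0785, 0)
  M3 = (-0.0785, -0.0785, 0)
Detected image corners:
  c0 = (297.605830, 406.475630) px
  c1 = (374.492913, 435.714014) px
  c2 = (392.758210, 344.235849) px
  c3 = (311.858959, 316.082302) px
Planar DLT: solve 8×8 A·h = b for H (H[2,2]=1):
  H  [+444.62541 -3.77549 +343.47615]
  H  [+120.00491 +687.88398 +376.47156]
  H  [-0.16732 +0.28944 +1.00000]
B = K⁻¹H; ‖b₁‖=0.959942, ‖b₂‖=0.959942; λ = 2/(‖b₁‖+‖b₂‖) = 1.041730, sign → tz>0 ⇒ λ=+1.041730
r₁ = λ·B[:,0] = (+0.95283,+0.24844,-0.17430); r₂ = λ·B[:,1] = (-0.18854,+0.93463,+0.30152)
r₃ = r₁×r₂ = (+0.23782,-0.25443,+0.93739); SVD([r₁ r₂ r₃]) → R = UVᵀ:
  R  [+0.95283 -0.18854 +0.23782]
  R  [+0.24844 +0.93463 -0.25443]
  R  [-0.17430 +0.30152 +0.93739]
t = (+0.02856, +0.18158, +1.04173) m
tr R = 2.824862; θ = arccos((tr R − 1)/2) = 0.421611 rad = 24.157°
axis k = ((R−Rᵀ)₃₂, (R−Rᵀ)₁₃, (R−Rᵀ)₂₁) / (2 sinθ) = (+0.679260, +0.503534, +0.533910)
rvec = θ·k = (+0.286383, +0.212296, +0.225102)

rvec=(0.2864, 0.2123, 0.2251) tvec=(0.0286, 0.1816, 1.0417)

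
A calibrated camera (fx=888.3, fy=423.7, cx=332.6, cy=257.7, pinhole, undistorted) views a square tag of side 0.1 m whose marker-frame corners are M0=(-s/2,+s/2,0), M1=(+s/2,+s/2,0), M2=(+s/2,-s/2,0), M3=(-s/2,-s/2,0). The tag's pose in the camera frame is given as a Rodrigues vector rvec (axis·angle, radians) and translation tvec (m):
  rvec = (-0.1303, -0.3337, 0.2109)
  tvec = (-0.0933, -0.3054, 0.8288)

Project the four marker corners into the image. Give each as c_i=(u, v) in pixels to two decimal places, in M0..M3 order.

c0=(168.63, 116.56) c1=(272.78, 133.27) c2=(293.03, 87.42) c3=(191.69, 69.30)

Intrinsics K: fx=888.3, fy=423.7, cx=332.6, cy=257.7
Marker side s = 0.1 m; corners in marker frame (Z=0):
  M0 = (-0.0500, +0.0500, 0)
  M1 = (+0.0500, +0.0500, 0)
  M2 = (+0.0500, -0.0500, 0)
  M3 = (-0.0500, -0.0500, 0)
rvec = (-0.1303, -0.3337, 0.2109), |rvec| = θ = 0.41571 rad = 23.818°
Rodrigues: sinθ=0.40384, 1−cosθ=0.08517; R = I + sinθ·[k]× + (1−cosθ)·[k]×²:
    [+0.92320 -0.18345 -0.33771]
    [+0.22631 +0.96971 +0.09189]
    [+0.31063 -0.16126 +0.93675]
t = (-0.0933, -0.3054, 0.8288) m
M0: Pc = R·M0+t = (-0.14863, -0.26823, +0.80521); u = 888.3·(-0.14863)/0.80521 + 332.6 = 168.6293, v = 423.7·(-0.26823)/0.80521 + 257.7 = 116.5572
M1: Pc = R·M1+t = (-0.05631, -0.24560, +0.83627); u = 888.3·(-0.05631)/0.83627 + 332.6 = 272.7838, v = 423.7·(-0.24560)/0.83627 + 257.7 = 133.2658
M2: Pc = R·M2+t = (-0.03797, -0.34257, +0.85239); u = 888.3·(-0.03797)/0.85239 + 332.6 = 293.0330, v = 423.7·(-0.34257)/0.85239 + 257.7 = 87.4185
M3: Pc = R·M3+t = (-0.13029, -0.36520, +0.82133); u = 888.3·(-0.13029)/0.82133 + 332.6 = 191.6894, v = 423.7·(-0.36520)/0.82133 + 257.7 = 69.3040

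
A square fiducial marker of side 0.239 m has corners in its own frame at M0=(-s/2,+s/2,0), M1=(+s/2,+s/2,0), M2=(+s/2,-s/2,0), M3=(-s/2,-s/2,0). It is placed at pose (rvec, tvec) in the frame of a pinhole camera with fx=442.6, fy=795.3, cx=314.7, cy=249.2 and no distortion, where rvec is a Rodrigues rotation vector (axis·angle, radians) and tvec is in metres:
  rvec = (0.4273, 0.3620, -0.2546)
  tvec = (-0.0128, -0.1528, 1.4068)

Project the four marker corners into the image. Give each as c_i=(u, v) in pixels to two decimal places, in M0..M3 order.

Intrinsics K: fx=442.6, fy=795.3, cx=314.7, cy=249.2
Marker side s = 0.239 m; corners in marker frame (Z=0):
  M0 = (-0.1195, +0.1195, 0)
  M1 = (+0.1195, +0.1195, 0)
  M2 = (+0.1195, -0.1195, 0)
  M3 = (-0.1195, -0.1195, 0)
rvec = (0.4273, 0.3620, -0.2546), |rvec| = θ = 0.61518 rad = 35.247°
Rodrigues: sinθ=0.57711, 1−cosθ=0.18333; R = I + sinθ·[k]× + (1−cosθ)·[k]×²:
    [+0.90512 +0.31377 +0.28689]
    [-0.16391 +0.88015 -0.44550]
    [-0.39230 +0.35621 +0.84807]
t = (-0.0128, -0.1528, 1.4068) m
M0: Pc = R·M0+t = (-0.08347, -0.02803, +1.49625); u = 442.6·(-0.08347)/1.49625 + 314.7 = 290.0104, v = 795.3·(-0.02803)/1.49625 + 249.2 = 234.2986
M1: Pc = R·M1+t = (+0.13286, -0.06721, +1.40249); u = 442.6·(+0.13286)/1.40249 + 314.7 = 356.6275, v = 795.3·(-0.06721)/1.40249 + 249.2 = 211.0880
M2: Pc = R·M2+t = (+0.05787, -0.27757, +1.31735); u = 442.6·(+0.05787)/1.31735 + 314.7 = 334.1414, v = 795.3·(-0.27757)/1.31735 + 249.2 = 81.6312
M3: Pc = R·M3+t = (-0.15846, -0.23839, +1.41111); u = 442.6·(-0.15846)/1.41111 + 314.7 = 264.9993, v = 795.3·(-0.23839)/1.41111 + 249.2 = 114.8436

c0=(290.01, 234.30) c1=(356.63, 211.09) c2=(334.14, 81.63) c3=(265.00, 114.84)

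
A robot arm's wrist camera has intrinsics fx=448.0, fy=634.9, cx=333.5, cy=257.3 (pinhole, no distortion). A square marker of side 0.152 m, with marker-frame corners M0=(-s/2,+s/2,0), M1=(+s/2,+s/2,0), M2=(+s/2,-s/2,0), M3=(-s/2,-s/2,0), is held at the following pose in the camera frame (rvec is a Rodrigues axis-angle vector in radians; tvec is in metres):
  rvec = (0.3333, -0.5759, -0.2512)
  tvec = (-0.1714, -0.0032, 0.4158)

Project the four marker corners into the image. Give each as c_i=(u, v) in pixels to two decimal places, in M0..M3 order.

c0=(88.71, 399.14) c1=(241.14, 312.61) c2=(206.50, 111.64) c3=(21.90, 169.65)

Intrinsics K: fx=448.0, fy=634.9, cx=333.5, cy=257.3
Marker side s = 0.152 m; corners in marker frame (Z=0):
  M0 = (-0.0760, +0.0760, 0)
  M1 = (+0.0760, +0.0760, 0)
  M2 = (+0.0760, -0.0760, 0)
  M3 = (-0.0760, -0.0760, 0)
rvec = (0.3333, -0.5759, -0.2512), |rvec| = θ = 0.71123 rad = 40.751°
Rodrigues: sinθ=0.65277, 1−cosθ=0.24244; R = I + sinθ·[k]× + (1−cosθ)·[k]×²:
    [+0.81080 +0.13856 -0.56869]
    [-0.32255 +0.91651 -0.23657]
    [+0.48843 +0.37524 +0.78780]
t = (-0.1714, -0.0032, 0.4158) m
M0: Pc = R·M0+t = (-0.22249, +0.09097, +0.40720); u = 448.0·(-0.22249)/0.40720 + 333.5 = 88.7149, v = 634.9·(+0.09097)/0.40720 + 257.3 = 399.1380
M1: Pc = R·M1+t = (-0.09925, +0.04194, +0.48144); u = 448.0·(-0.09925)/0.48144 + 333.5 = 241.1445, v = 634.9·(+0.04194)/0.48144 + 257.3 = 312.6107
M2: Pc = R·M2+t = (-0.12031, -0.09737, +0.42440); u = 448.0·(-0.12031)/0.42440 + 333.5 = 206.5013, v = 634.9·(-0.09737)/0.42440 + 257.3 = 111.6380
M3: Pc = R·M3+t = (-0.24355, -0.04834, +0.35016); u = 448.0·(-0.24355)/0.35016 + 333.5 = 21.8981, v = 634.9·(-0.04834)/0.35016 + 257.3 = 169.6487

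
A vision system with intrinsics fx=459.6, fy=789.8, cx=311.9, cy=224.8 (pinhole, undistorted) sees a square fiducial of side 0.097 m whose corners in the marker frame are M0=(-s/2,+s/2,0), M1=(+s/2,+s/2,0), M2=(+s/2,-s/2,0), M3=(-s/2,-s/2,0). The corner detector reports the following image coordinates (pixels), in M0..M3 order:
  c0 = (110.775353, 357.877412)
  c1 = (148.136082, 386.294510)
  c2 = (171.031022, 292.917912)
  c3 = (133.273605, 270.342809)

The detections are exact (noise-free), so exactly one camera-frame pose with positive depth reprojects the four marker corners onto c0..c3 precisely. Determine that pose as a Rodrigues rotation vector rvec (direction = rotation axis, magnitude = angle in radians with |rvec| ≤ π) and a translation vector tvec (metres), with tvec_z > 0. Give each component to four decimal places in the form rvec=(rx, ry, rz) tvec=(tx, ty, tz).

Intrinsics K: fx=459.6, fy=789.8, cx=311.9, cy=224.8
Marker side s = 0.097 m; corners in marker frame (Z=0):
  M0 = (-0.0485, +0.0485, 0)
  M1 = (+0.0485, +0.0485, 0)
  M2 = (+0.0485, -0.0485, 0)
  M3 = (-0.0485, -0.0485, 0)
Detected image corners:
  c0 = (110.775353, 357.877412) px
  c1 = (148.136082, 386.294510) px
  c2 = (171.031022, 292.917912) px
  c3 = (133.273605, 270.342809) px
Planar DLT: solve 8×8 A·h = b for H (H[2,2]=1):
  H  [+303.43402 -269.23347 +140.39997]
  H  [+67.95455 +849.70225 +325.94016]
  H  [-0.59514 -0.25075 +1.00000]
B = K⁻¹H; ‖b₁‖=1.245685, ‖b₂‖=1.245685; λ = 2/(‖b₁‖+‖b₂‖) = 0.802771, sign → tz>0 ⇒ λ=+0.802771
r₁ = λ·B[:,0] = (+0.85422,+0.20505,-0.47776); r₂ = λ·B[:,1] = (-0.33366,+0.92095,-0.20130)
r₃ = r₁×r₂ = (+0.39872,+0.33136,+0.85512); SVD([r₁ r₂ r₃]) → R = UVᵀ:
  R  [+0.85422 -0.33366 +0.39872]
  R  [+0.20505 +0.92095 +0.33136]
  R  [-0.47776 -0.20130 +0.85512]
t = (-0.29955, +0.10280, +0.80277) m
tr R = 2.630293; θ = arccos((tr R − 1)/2) = 0.617814 rad = 35.398°
axis k = ((R−Rᵀ)₃₂, (R−Rᵀ)₁₃, (R−Rᵀ)₂₁) / (2 sinθ) = (-0.459778, +0.756555, +0.465004)
rvec = θ·k = (-0.284057, +0.467410, +0.287286)

rvec=(-0.2841, 0.4674, 0.2873) tvec=(-0.2996, 0.1028, 0.8028)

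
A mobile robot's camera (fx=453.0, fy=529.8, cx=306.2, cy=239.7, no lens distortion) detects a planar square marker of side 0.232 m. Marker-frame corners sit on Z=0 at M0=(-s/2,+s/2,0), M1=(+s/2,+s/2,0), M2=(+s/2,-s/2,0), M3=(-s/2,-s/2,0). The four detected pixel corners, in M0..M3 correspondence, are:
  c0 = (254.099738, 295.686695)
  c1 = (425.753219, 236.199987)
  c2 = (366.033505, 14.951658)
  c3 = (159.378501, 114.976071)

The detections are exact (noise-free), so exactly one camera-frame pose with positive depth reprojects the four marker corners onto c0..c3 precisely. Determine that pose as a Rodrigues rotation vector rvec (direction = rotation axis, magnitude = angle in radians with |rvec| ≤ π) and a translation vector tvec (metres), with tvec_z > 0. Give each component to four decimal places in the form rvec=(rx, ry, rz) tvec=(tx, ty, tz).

Intrinsics K: fx=453.0, fy=529.8, cx=306.2, cy=239.7
Marker side s = 0.232 m; corners in marker frame (Z=0):
  M0 = (-0.1160, +0.1160, 0)
  M1 = (+0.1160, +0.1160, 0)
  M2 = (+0.1160, -0.1160, 0)
  M3 = (-0.1160, -0.1160, 0)
Detected image corners:
  c0 = (254.099738, 295.686695) px
  c1 = (425.753219, 236.199987) px
  c2 = (366.033505, 14.951658) px
  c3 = (159.378501, 114.976071) px
Planar DLT: solve 8×8 A·h = b for H (H[2,2]=1):
  H  [+663.27355 +635.86738 +300.53845]
  H  [-412.44575 +1025.57209 +179.21626]
  H  [-0.47580 +0.99184 +1.00000]
B = K⁻¹H; ‖b₁‖=1.932012, ‖b₂‖=1.932012; λ = 2/(‖b₁‖+‖b₂‖) = 0.517595, sign → tz>0 ⇒ λ=+0.517595
r₁ = λ·B[:,0] = (+0.92432,-0.29152,-0.24627); r₂ = λ·B[:,1] = (+0.37953,+0.76968,+0.51337)
r₃ = r₁×r₂ = (+0.03989,-0.56799,+0.82207); SVD([r₁ r₂ r₃]) → R = UVᵀ:
  R  [+0.92432 +0.37953 +0.03989]
  R  [-0.29152 +0.76968 -0.56799]
  R  [-0.24627 +0.51337 +0.82207]
t = (-0.00647, -0.05909, +0.51760) m
tr R = 2.516068; θ = arccos((tr R − 1)/2) = 0.710503 rad = 40.709°
axis k = ((R−Rᵀ)₃₂, (R−Rᵀ)₁₃, (R−Rᵀ)₂₁) / (2 sinθ) = (+0.828988, +0.219381, -0.514441)
rvec = θ·k = (+0.588999, +0.155871, -0.365512)

rvec=(0.5890, 0.1559, -0.3655) tvec=(-0.0065, -0.0591, 0.5176)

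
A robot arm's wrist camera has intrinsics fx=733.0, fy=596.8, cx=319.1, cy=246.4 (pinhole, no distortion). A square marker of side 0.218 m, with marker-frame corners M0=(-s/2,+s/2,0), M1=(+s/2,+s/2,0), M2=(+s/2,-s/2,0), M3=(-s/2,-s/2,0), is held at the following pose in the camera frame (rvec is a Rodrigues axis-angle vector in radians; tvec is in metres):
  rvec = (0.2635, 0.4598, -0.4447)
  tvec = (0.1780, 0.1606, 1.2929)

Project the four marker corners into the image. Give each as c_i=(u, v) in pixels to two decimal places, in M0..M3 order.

Intrinsics K: fx=733.0, fy=596.8, cx=319.1, cy=246.4
Marker side s = 0.218 m; corners in marker frame (Z=0):
  M0 = (-0.1090, +0.1090, 0)
  M1 = (+0.1090, +0.1090, 0)
  M2 = (+0.1090, -0.1090, 0)
  M3 = (-0.1090, -0.1090, 0)
rvec = (0.2635, 0.4598, -0.4447), |rvec| = θ = 0.69181 rad = 39.638°
Rodrigues: sinθ=0.63794, 1−cosθ=0.22991; R = I + sinθ·[k]× + (1−cosθ)·[k]×²:
    [+0.80344 +0.46827 +0.36770]
    [-0.35187 +0.87165 -0.34120]
    [-0.48028 +0.14476 +0.86509]
t = (0.1780, 0.1606, 1.2929) m
M0: Pc = R·M0+t = (+0.14147, +0.29396, +1.36103); u = 733.0·(+0.14147)/1.36103 + 319.1 = 395.2883, v = 596.8·(+0.29396)/1.36103 + 246.4 = 375.3004
M1: Pc = R·M1+t = (+0.31662, +0.21726, +1.25633); u = 733.0·(+0.31662)/1.25633 + 319.1 = 503.8288, v = 596.8·(+0.21726)/1.25633 + 246.4 = 349.6044
M2: Pc = R·M2+t = (+0.21453, +0.02724, +1.22477); u = 733.0·(+0.21453)/1.22477 + 319.1 = 447.4943, v = 596.8·(+0.02724)/1.22477 + 246.4 = 259.6719
M3: Pc = R·M3+t = (+0.03938, +0.10394, +1.32947); u = 733.0·(+0.03938)/1.32947 + 319.1 = 340.8140, v = 596.8·(+0.10394)/1.32947 + 246.4 = 293.0603

c0=(395.29, 375.30) c1=(503.83, 349.60) c2=(447.49, 259.67) c3=(340.81, 293.06)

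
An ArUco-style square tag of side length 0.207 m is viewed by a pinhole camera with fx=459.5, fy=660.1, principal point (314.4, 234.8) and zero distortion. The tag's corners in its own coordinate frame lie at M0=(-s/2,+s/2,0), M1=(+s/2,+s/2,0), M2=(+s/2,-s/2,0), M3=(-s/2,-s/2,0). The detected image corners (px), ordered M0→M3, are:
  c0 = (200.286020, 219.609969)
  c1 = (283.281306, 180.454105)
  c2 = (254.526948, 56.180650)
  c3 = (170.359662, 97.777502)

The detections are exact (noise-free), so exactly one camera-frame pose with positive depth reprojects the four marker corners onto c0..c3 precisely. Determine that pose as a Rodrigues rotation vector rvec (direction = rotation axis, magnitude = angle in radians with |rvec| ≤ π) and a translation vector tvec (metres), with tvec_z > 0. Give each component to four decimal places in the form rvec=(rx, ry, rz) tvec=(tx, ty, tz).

Intrinsics K: fx=459.5, fy=660.1, cx=314.4, cy=234.8
Marker side s = 0.207 m; corners in marker frame (Z=0):
  M0 = (-0.1035, +0.1035, 0)
  M1 = (+0.1035, +0.1035, 0)
  M2 = (+0.1035, -0.1035, 0)
  M3 = (-0.1035, -0.1035, 0)
Detected image corners:
  c0 = (200.286020, 219.609969) px
  c1 = (283.281306, 180.454105) px
  c2 = (254.526948, 56.180650) px
  c3 = (170.359662, 97.777502) px
Planar DLT: solve 8×8 A·h = b for H (H[2,2]=1):
  H  [+388.75797 +162.40696 +226.96604]
  H  [-204.14090 +607.00994 +139.22237]
  H  [-0.06600 +0.09091 +1.00000]
B = K⁻¹H; ‖b₁‖=0.938229, ‖b₂‖=0.938229; λ = 2/(‖b₁‖+‖b₂‖) = 1.065838, sign → tz>0 ⇒ λ=+1.065838
r₁ = λ·B[:,0] = (+0.94988,-0.30460,-0.07035); r₂ = λ·B[:,1] = (+0.31042,+0.94565,+0.09689)
r₃ = r₁×r₂ = (+0.03701,-0.11388,+0.99281); SVD([r₁ r₂ r₃]) → R = UVᵀ:
  R  [+0.94988 +0.31042 +0.03701]
  R  [-0.30460 +0.94565 -0.11388]
  R  [-0.07035 +0.09689 +0.99281]
t = (-0.20281, -0.15433, +1.06584) m
tr R = 2.888336; θ = arccos((tr R − 1)/2) = 0.335737 rad = 19.236°
axis k = ((R−Rᵀ)₃₂, (R−Rᵀ)₁₃, (R−Rᵀ)₂₁) / (2 sinθ) = (+0.319867, +0.162924, -0.933349)
rvec = θ·k = (+0.107391, +0.054700, -0.313360)

rvec=(0.1074, 0.0547, -0.3134) tvec=(-0.2028, -0.1543, 1.0658)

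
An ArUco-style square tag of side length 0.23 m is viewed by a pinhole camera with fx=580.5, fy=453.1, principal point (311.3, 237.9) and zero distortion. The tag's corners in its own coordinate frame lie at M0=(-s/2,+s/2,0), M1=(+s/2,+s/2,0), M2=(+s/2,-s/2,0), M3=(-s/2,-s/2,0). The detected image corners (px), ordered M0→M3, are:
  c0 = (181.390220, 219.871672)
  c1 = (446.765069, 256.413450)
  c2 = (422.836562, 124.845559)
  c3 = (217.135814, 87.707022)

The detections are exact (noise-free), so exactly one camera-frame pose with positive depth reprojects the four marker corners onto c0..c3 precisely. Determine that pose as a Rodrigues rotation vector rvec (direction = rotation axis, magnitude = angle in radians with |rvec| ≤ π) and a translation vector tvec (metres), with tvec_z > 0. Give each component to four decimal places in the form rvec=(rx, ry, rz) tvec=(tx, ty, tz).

rvec=(-0.6481, -0.2327, 0.1068) tvec=(0.0101, -0.0901, 0.5569)

Intrinsics K: fx=580.5, fy=453.1, cx=311.3, cy=237.9
Marker side s = 0.23 m; corners in marker frame (Z=0):
  M0 = (-0.1150, +0.1150, 0)
  M1 = (+0.1150, +0.1150, 0)
  M2 = (+0.1150, -0.1150, 0)
  M3 = (-0.1150, -0.1150, 0)
Detected image corners:
  c0 = (181.390220, 219.871672) px
  c1 = (446.765069, 256.413450) px
  c2 = (422.836562, 124.845559) px
  c3 = (217.135814, 87.707022) px
Planar DLT: solve 8×8 A·h = b for H (H[2,2]=1):
  H  [+1110.84503 -367.47402 +321.80687]
  H  [+216.32959 +384.99335 +164.60785]
  H  [+0.32514 -1.09338 +1.00000]
B = K⁻¹H; ‖b₁‖=1.795761, ‖b₂‖=1.795761; λ = 2/(‖b₁‖+‖b₂‖) = 0.556867, sign → tz>0 ⇒ λ=+0.556867
r₁ = λ·B[:,0] = (+0.96853,+0.17081,+0.18106); r₂ = λ·B[:,1] = (-0.02600,+0.79285,-0.60887)
r₃ = r₁×r₂ = (-0.24755,+0.58499,+0.77233); SVD([r₁ r₂ r₃]) → R = UVᵀ:
  R  [+0.96853 -0.02600 -0.24755]
  R  [+0.17081 +0.79285 +0.58499]
  R  [+0.18106 -0.60887 +0.77233]
t = (+0.01008, -0.09008, +0.55687) m
tr R = 2.533708; θ = arccos((tr R − 1)/2) = 0.696871 rad = 39.928°
axis k = ((R−Rᵀ)₃₂, (R−Rᵀ)₁₃, (R−Rᵀ)₂₁) / (2 sinθ) = (-0.930055, -0.333901, +0.153321)
rvec = θ·k = (-0.648129, -0.232686, +0.106845)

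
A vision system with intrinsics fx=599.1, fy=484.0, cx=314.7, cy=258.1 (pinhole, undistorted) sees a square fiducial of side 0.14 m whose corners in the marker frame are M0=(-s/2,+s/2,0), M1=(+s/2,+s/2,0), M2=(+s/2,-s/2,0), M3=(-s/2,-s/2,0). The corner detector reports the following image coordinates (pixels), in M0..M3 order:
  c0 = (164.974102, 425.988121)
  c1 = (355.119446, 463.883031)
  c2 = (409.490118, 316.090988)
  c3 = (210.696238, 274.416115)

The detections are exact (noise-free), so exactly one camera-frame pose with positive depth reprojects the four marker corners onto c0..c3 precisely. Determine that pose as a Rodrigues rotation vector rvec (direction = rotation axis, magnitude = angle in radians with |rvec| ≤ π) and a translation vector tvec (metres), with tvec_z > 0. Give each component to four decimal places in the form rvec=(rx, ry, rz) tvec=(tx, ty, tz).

Intrinsics K: fx=599.1, fy=484.0, cx=314.7, cy=258.1
Marker side s = 0.14 m; corners in marker frame (Z=0):
  M0 = (-0.0700, +0.0700, 0)
  M1 = (+0.0700, +0.0700, 0)
  M2 = (+0.0700, -0.0700, 0)
  M3 = (-0.0700, -0.0700, 0)
Detected image corners:
  c0 = (164.974102, 425.988121) px
  c1 = (355.119446, 463.883031) px
  c2 = (409.490118, 316.090988) px
  c3 = (210.696238, 274.416115) px
Planar DLT: solve 8×8 A·h = b for H (H[2,2]=1):
  H  [+1413.93255 -260.52481 +285.08432]
  H  [+317.09209 +1195.19008 +372.00487]
  H  [+0.08980 +0.34077 +1.00000]
B = K⁻¹H; ‖b₁‖=2.392996, ‖b₂‖=2.392996; λ = 2/(‖b₁‖+‖b₂‖) = 0.417886, sign → tz>0 ⇒ λ=+0.417886
r₁ = λ·B[:,0] = (+0.96654,+0.25377,+0.03753); r₂ = λ·B[:,1] = (-0.25652,+0.95599,+0.14240)
r₃ = r₁×r₂ = (+0.00026,-0.14727,+0.98910); SVD([r₁ r₂ r₃]) → R = UVᵀ:
  R  [+0.96654 -0.25652 +0.00026]
  R  [+0.25377 +0.95599 -0.14727]
  R  [+0.03753 +0.14240 +0.98910]
t = (-0.02066, +0.09835, +0.41789) m
tr R = 2.911624; θ = arccos((tr R − 1)/2) = 0.298386 rad = 17.096°
axis k = ((R−Rᵀ)₃₂, (R−Rᵀ)₁₃, (R−Rᵀ)₂₁) / (2 sinθ) = (+0.492671, -0.063385, +0.867904)
rvec = θ·k = (+0.147006, -0.018913, +0.258971)

rvec=(0.1470, -0.0189, 0.2590) tvec=(-0.0207, 0.0983, 0.4179)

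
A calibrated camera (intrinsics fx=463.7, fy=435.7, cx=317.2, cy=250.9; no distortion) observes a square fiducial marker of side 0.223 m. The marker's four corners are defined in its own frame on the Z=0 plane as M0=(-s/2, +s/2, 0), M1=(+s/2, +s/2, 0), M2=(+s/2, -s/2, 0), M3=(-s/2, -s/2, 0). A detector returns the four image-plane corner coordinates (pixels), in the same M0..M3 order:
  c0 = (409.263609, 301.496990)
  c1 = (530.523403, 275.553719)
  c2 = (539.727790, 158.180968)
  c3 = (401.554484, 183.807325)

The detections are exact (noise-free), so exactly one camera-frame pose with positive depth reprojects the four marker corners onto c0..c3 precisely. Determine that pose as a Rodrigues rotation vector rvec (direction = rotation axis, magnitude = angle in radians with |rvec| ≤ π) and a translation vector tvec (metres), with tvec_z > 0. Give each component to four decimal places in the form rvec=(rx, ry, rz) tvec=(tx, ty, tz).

rvec=(0.4451, -0.1509, -0.1791) tvec=(0.2496, -0.0302, 0.7512)

Intrinsics K: fx=463.7, fy=435.7, cx=317.2, cy=250.9
Marker side s = 0.223 m; corners in marker frame (Z=0):
  M0 = (-0.1115, +0.1115, 0)
  M1 = (+0.1115, +0.1115, 0)
  M2 = (+0.1115, -0.1115, 0)
  M3 = (-0.1115, -0.1115, 0)
Detected image corners:
  c0 = (409.263609, 301.496990) px
  c1 = (530.523403, 275.553719) px
  c2 = (539.727790, 158.180968) px
  c3 = (401.554484, 183.807325) px
Planar DLT: solve 8×8 A·h = b for H (H[2,2]=1):
  H  [+645.30652 +271.39964 +471.25930]
  H  [-83.38178 +661.56142 +233.39420]
  H  [+0.14054 +0.58551 +1.00000]
B = K⁻¹H; ‖b₁‖=1.331254, ‖b₂‖=1.331254; λ = 2/(‖b₁‖+‖b₂‖) = 0.751171, sign → tz>0 ⇒ λ=+0.751171
r₁ = λ·B[:,0] = (+0.97315,-0.20455,+0.10557); r₂ = λ·B[:,1] = (+0.13879,+0.88730,+0.43982)
r₃ = r₁×r₂ = (-0.18364,-0.41336,+0.89186); SVD([r₁ r₂ r₃]) → R = UVᵀ:
  R  [+0.97315 +0.13879 -0.18364]
  R  [-0.20455 +0.88730 -0.41336]
  R  [+0.10557 +0.43982 +0.89186]
t = (+0.24957, -0.03018, +0.75117) m
tr R = 2.752303; θ = arccos((tr R − 1)/2) = 0.502977 rad = 28.818°
axis k = ((R−Rᵀ)₃₂, (R−Rᵀ)₁₃, (R−Rᵀ)₂₁) / (2 sinθ) = (+0.884970, -0.299992, -0.356136)
rvec = θ·k = (+0.445119, -0.150889, -0.179128)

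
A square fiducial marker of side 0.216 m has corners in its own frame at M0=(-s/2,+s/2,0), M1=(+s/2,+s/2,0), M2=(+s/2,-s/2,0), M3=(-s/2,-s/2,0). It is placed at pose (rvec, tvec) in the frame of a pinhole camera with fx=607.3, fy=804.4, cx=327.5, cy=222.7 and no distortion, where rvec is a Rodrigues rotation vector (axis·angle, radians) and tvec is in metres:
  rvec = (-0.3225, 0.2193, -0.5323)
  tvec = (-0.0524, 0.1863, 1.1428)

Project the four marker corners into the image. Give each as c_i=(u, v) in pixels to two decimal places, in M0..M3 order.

c0=(276.73, 461.13) c1=(376.51, 382.68) c2=(321.58, 251.19) c3=(229.43, 327.47)

Intrinsics K: fx=607.3, fy=804.4, cx=327.5, cy=222.7
Marker side s = 0.216 m; corners in marker frame (Z=0):
  M0 = (-0.1080, +0.1080, 0)
  M1 = (+0.1080, +0.1080, 0)
  M2 = (+0.1080, -0.1080, 0)
  M3 = (-0.1080, -0.1080, 0)
rvec = (-0.3225, 0.2193, -0.5323), |rvec| = θ = 0.65988 rad = 37.808°
Rodrigues: sinθ=0.61302, 1−cosθ=0.20993; R = I + sinθ·[k]× + (1−cosθ)·[k]×²:
    [+0.84021 +0.46040 +0.28649]
    [-0.52860 +0.81325 +0.24332]
    [-0.12096 -0.35588 +0.92667]
t = (-0.0524, 0.1863, 1.1428) m
M0: Pc = R·M0+t = (-0.09342, +0.33122, +1.11743); u = 607.3·(-0.09342)/1.11743 + 327.5 = 276.7287, v = 804.4·(+0.33122)/1.11743 + 222.7 = 461.1341
M1: Pc = R·M1+t = (+0.08807, +0.21704, +1.09130); u = 607.3·(+0.08807)/1.09130 + 327.5 = 376.5081, v = 804.4·(+0.21704)/1.09130 + 222.7 = 382.6824
M2: Pc = R·M2+t = (-0.01138, +0.04138, +1.16817); u = 607.3·(-0.01138)/1.16817 + 327.5 = 321.5833, v = 804.4·(+0.04138)/1.16817 + 222.7 = 251.1943
M3: Pc = R·M3+t = (-0.19287, +0.15556, +1.19430); u = 607.3·(-0.19287)/1.19430 + 327.5 = 229.4277, v = 804.4·(+0.15556)/1.19430 + 222.7 = 327.4731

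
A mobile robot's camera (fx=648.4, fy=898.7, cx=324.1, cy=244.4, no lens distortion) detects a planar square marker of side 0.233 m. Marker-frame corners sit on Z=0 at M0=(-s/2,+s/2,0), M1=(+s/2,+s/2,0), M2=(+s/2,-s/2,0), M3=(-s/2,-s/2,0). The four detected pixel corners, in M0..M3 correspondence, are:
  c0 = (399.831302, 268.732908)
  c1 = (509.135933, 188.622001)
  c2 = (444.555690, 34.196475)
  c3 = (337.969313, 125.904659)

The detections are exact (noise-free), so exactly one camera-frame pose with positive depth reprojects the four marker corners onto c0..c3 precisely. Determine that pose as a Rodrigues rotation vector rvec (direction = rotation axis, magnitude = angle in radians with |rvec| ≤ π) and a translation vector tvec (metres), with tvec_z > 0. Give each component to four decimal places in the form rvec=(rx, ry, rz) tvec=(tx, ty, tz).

rvec=(0.1778, 0.3379, -0.5262) tvec=(0.1816, -0.1186, 1.2120)

Intrinsics K: fx=648.4, fy=898.7, cx=324.1, cy=244.4
Marker side s = 0.233 m; corners in marker frame (Z=0):
  M0 = (-0.1165, +0.1165, 0)
  M1 = (+0.1165, +0.1165, 0)
  M2 = (+0.1165, -0.1165, 0)
  M3 = (-0.1165, -0.1165, 0)
Detected image corners:
  c0 = (399.831302, 268.732908) px
  c1 = (509.135933, 188.622001) px
  c2 = (444.555690, 34.196475) px
  c3 = (337.969313, 125.904659) px
Planar DLT: solve 8×8 A·h = b for H (H[2,2]=1):
  H  [+337.79488 +298.95408 +421.24872]
  H  [-414.34467 +647.17845 +156.41915]
  H  [-0.29686 +0.06579 +1.00000]
B = K⁻¹H; ‖b₁‖=0.825107, ‖b₂‖=0.825107; λ = 2/(‖b₁‖+‖b₂‖) = 1.211964, sign → tz>0 ⇒ λ=+1.211964
r₁ = λ·B[:,0] = (+0.81123,-0.46093,-0.35979); r₂ = λ·B[:,1] = (+0.51894,+0.85108,+0.07973)
r₃ = r₁×r₂ = (+0.26946,-0.25139,+0.92962); SVD([r₁ r₂ r₃]) → R = UVᵀ:
  R  [+0.81123 +0.51894 +0.26946]
  R  [-0.46093 +0.85108 -0.25139]
  R  [-0.35979 +0.07973 +0.92962]
t = (+0.18159, -0.11865, +1.21196) m
tr R = 2.591937; θ = arccos((tr R − 1)/2) = 0.650190 rad = 37.253°
axis k = ((R−Rᵀ)₃₂, (R−Rᵀ)₁₃, (R−Rᵀ)₂₁) / (2 sinθ) = (+0.273504, +0.519746, -0.809358)
rvec = θ·k = (+0.177830, +0.337934, -0.526236)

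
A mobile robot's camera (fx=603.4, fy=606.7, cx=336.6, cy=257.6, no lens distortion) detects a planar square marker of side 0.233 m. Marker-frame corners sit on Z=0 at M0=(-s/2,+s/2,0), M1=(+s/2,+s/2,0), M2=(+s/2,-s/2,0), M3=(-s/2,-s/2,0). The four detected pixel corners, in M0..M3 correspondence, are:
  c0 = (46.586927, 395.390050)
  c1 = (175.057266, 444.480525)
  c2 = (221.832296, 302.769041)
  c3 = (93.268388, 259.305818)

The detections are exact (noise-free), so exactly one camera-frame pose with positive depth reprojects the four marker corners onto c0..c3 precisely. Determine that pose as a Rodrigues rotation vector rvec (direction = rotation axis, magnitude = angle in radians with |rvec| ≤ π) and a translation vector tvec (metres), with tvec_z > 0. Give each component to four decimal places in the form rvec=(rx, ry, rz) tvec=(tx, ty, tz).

rvec=(-0.0757, 0.1436, 0.3075) tvec=(-0.3290, 0.1480, 0.9757)

Intrinsics K: fx=603.4, fy=606.7, cx=336.6, cy=257.6
Marker side s = 0.233 m; corners in marker frame (Z=0):
  M0 = (-0.1165, +0.1165, 0)
  M1 = (+0.1165, +0.1165, 0)
  M2 = (+0.1165, -0.1165, 0)
  M3 = (-0.1165, -0.1165, 0)
Detected image corners:
  c0 = (46.586927, 395.390050) px
  c1 = (175.057266, 444.480525) px
  c2 = (221.832296, 302.769041) px
  c3 = (93.268388, 259.305818) px
Planar DLT: solve 8×8 A·h = b for H (H[2,2]=1):
  H  [+530.64128 -207.73955 +133.16414]
  H  [+143.85512 +577.12151 +349.63210]
  H  [-0.15602 -0.05360 +1.00000]
B = K⁻¹H; ‖b₁‖=1.024888, ‖b₂‖=1.024888; λ = 2/(‖b₁‖+‖b₂‖) = 0.975716, sign → tz>0 ⇒ λ=+0.975716
r₁ = λ·B[:,0] = (+0.94298,+0.29599,-0.15223); r₂ = λ·B[:,1] = (-0.30675,+0.95035,-0.05230)
r₃ = r₁×r₂ = (+0.12919,+0.09602,+0.98696); SVD([r₁ r₂ r₃]) → R = UVᵀ:
  R  [+0.94298 -0.30675 +0.12919]
  R  [+0.29599 +0.95035 +0.09602]
  R  [-0.15223 -0.05230 +0.98696]
t = (-0.32896, +0.14801, +0.97572) m
tr R = 2.880297; θ = arccos((tr R − 1)/2) = 0.347731 rad = 19.924°
axis k = ((R−Rᵀ)₃₂, (R−Rᵀ)₁₃, (R−Rᵀ)₂₁) / (2 sinθ) = (-0.217623, +0.412927, +0.884382)
rvec = θ·k = (-0.075674, +0.143587, +0.307527)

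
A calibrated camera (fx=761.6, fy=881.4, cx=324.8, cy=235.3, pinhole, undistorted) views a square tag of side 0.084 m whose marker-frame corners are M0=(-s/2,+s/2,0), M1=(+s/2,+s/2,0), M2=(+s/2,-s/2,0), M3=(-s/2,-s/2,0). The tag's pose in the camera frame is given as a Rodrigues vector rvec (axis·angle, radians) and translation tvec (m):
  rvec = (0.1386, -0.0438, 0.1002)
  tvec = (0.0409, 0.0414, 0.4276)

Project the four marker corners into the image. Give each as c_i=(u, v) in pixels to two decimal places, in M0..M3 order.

c0=(315.68, 396.23) c1=(461.82, 411.10) c2=(481.00, 243.76) c3=(331.09, 226.80)

Intrinsics K: fx=761.6, fy=881.4, cx=324.8, cy=235.3
Marker side s = 0.084 m; corners in marker frame (Z=0):
  M0 = (-0.0420, +0.0420, 0)
  M1 = (+0.0420, +0.0420, 0)
  M2 = (+0.0420, -0.0420, 0)
  M3 = (-0.0420, -0.0420, 0)
rvec = (0.1386, -0.0438, 0.1002), |rvec| = θ = 0.17655 rad = 10.115°
Rodrigues: sinθ=0.17563, 1−cosθ=0.01554; R = I + sinθ·[k]× + (1−cosθ)·[k]×²:
    [+0.99404 -0.10271 -0.03665]
    [+0.09665 +0.98541 -0.14007]
    [+0.05050 +0.13569 +0.98946]
t = (0.0409, 0.0414, 0.4276) m
M0: Pc = R·M0+t = (-0.00516, +0.07873, +0.43118); u = 761.6·(-0.00516)/0.43118 + 324.8 = 315.6800, v = 881.4·(+0.07873)/0.43118 + 235.3 = 396.2330
M1: Pc = R·M1+t = (+0.07834, +0.08685, +0.43542); u = 761.6·(+0.07834)/0.43542 + 324.8 = 461.8184, v = 881.4·(+0.08685)/0.43542 + 235.3 = 411.0998
M2: Pc = R·M2+t = (+0.08696, +0.00407, +0.42402); u = 761.6·(+0.08696)/0.42402 + 324.8 = 480.9976, v = 881.4·(+0.00407)/0.42402 + 235.3 = 243.7645
M3: Pc = R·M3+t = (+0.00346, -0.00405, +0.41978); u = 761.6·(+0.00346)/0.41978 + 324.8 = 331.0850, v = 881.4·(-0.00405)/0.41978 + 235.3 = 226.8031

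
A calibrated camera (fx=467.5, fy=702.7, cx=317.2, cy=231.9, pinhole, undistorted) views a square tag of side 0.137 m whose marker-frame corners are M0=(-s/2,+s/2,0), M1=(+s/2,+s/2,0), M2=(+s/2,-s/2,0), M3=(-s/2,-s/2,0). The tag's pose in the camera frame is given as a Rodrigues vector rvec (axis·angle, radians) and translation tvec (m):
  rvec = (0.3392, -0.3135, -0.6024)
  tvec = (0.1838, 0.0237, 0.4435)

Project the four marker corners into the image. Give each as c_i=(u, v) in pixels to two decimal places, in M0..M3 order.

Intrinsics K: fx=467.5, fy=702.7, cx=317.2, cy=231.9
Marker side s = 0.137 m; corners in marker frame (Z=0):
  M0 = (-0.0685, +0.0685, 0)
  M1 = (+0.0685, +0.0685, 0)
  M2 = (+0.0685, -0.0685, 0)
  M3 = (-0.0685, -0.0685, 0)
rvec = (0.3392, -0.3135, -0.6024), |rvec| = θ = 0.75909 rad = 43.493°
Rodrigues: sinθ=0.68826, 1−cosθ=0.27454; R = I + sinθ·[k]× + (1−cosθ)·[k]×²:
    [+0.78028 +0.49553 -0.38160]
    [-0.59686 +0.77229 -0.21757]
    [+0.18689 +0.39753 +0.89836]
t = (0.1838, 0.0237, 0.4435) m
M0: Pc = R·M0+t = (+0.16429, +0.11749, +0.45793); u = 467.5·(+0.16429)/0.45793 + 317.2 = 484.9286, v = 702.7·(+0.11749)/0.45793 + 231.9 = 412.1849
M1: Pc = R·M1+t = (+0.27119, +0.03572, +0.48353); u = 467.5·(+0.27119)/0.48353 + 317.2 = 579.4004, v = 702.7·(+0.03572)/0.48353 + 231.9 = 283.8061
M2: Pc = R·M2+t = (+0.20331, -0.07009, +0.42907); u = 467.5·(+0.20331)/0.42907 + 317.2 = 538.7139, v = 702.7·(-0.07009)/0.42907 + 231.9 = 117.1182
M3: Pc = R·M3+t = (+0.09641, +0.01168, +0.40347); u = 467.5·(+0.09641)/0.40347 + 317.2 = 428.9079, v = 702.7·(+0.01168)/0.40347 + 231.9 = 252.2479

c0=(484.93, 412.18) c1=(579.40, 283.81) c2=(538.71, 117.12) c3=(428.91, 252.25)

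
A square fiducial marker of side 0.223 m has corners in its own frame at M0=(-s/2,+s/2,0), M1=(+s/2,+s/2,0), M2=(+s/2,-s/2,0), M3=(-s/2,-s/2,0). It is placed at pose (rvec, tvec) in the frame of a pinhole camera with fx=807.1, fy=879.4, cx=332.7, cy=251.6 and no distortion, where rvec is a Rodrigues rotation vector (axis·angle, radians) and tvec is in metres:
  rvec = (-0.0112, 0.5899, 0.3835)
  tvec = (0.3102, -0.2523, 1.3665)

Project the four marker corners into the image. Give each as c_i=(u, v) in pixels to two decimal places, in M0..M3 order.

Intrinsics K: fx=807.1, fy=879.4, cx=332.7, cy=251.6
Marker side s = 0.223 m; corners in marker frame (Z=0):
  M0 = (-0.1115, +0.1115, 0)
  M1 = (+0.1115, +0.1115, 0)
  M2 = (+0.1115, -0.1115, 0)
  M3 = (-0.1115, -0.1115, 0)
rvec = (-0.0112, 0.5899, 0.3835), |rvec| = θ = 0.70369 rad = 40.318°
Rodrigues: sinθ=0.64704, 1−cosθ=0.23754; R = I + sinθ·[k]× + (1−cosθ)·[k]×²:
    [+0.76252 -0.35579 +0.54035]
    [+0.34945 +0.92939 +0.11882]
    [-0.54447 +0.09822 +0.83301]
t = (0.3102, -0.2523, 1.3665) m
M0: Pc = R·M0+t = (+0.18551, -0.18764, +1.43816); u = 807.1·(+0.18551)/1.43816 + 332.7 = 436.8077, v = 879.4·(-0.18764)/1.43816 + 251.6 = 136.8643
M1: Pc = R·M1+t = (+0.35555, -0.10971, +1.31674); u = 807.1·(+0.35555)/1.31674 + 332.7 = 550.6349, v = 879.4·(-0.10971)/1.31674 + 251.6 = 178.3298
M2: Pc = R·M2+t = (+0.43489, -0.31696, +1.29484); u = 807.1·(+0.43489)/1.29484 + 332.7 = 603.7770, v = 879.4·(-0.31696)/1.29484 + 251.6 = 36.3325
M3: Pc = R·M3+t = (+0.26485, -0.39489, +1.41626); u = 807.1·(+0.26485)/1.41626 + 332.7 = 483.6335, v = 879.4·(-0.39489)/1.41626 + 251.6 = 6.3992

c0=(436.81, 136.86) c1=(550.63, 178.33) c2=(603.78, 36.33) c3=(483.63, 6.40)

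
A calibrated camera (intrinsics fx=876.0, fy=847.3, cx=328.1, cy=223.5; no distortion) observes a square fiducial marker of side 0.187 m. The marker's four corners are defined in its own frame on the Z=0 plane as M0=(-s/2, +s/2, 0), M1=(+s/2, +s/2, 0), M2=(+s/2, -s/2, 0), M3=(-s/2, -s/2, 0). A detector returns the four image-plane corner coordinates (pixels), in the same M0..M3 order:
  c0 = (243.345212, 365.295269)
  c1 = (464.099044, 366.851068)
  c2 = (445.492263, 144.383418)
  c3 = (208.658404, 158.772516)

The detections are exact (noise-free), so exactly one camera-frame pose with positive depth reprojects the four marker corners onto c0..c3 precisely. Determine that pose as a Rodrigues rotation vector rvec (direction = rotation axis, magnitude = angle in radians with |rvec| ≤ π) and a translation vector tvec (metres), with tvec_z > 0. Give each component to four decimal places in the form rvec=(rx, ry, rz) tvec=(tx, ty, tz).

rvec=(0.3108, 0.2620, -0.0802) tvec=(0.0069, 0.0324, 0.6931)

Intrinsics K: fx=876.0, fy=847.3, cx=328.1, cy=223.5
Marker side s = 0.187 m; corners in marker frame (Z=0):
  M0 = (-0.0935, +0.0935, 0)
  M1 = (+0.0935, +0.0935, 0)
  M2 = (+0.0935, -0.0935, 0)
  M3 = (-0.0935, -0.0935, 0)
Detected image corners:
  c0 = (243.345212, 365.295269) px
  c1 = (464.099044, 366.851068) px
  c2 = (445.492263, 144.383418) px
  c3 = (208.658404, 158.772516) px
Planar DLT: solve 8×8 A·h = b for H (H[2,2]=1):
  H  [+1090.77271 +287.23941 +336.80543]
  H  [-132.26876 +1254.37901 +263.15938]
  H  [-0.38494 +0.42067 +1.00000]
B = K⁻¹H; ‖b₁‖=1.442723, ‖b₂‖=1.442723; λ = 2/(‖b₁‖+‖b₂‖) = 0.693134, sign → tz>0 ⇒ λ=+0.693134
r₁ = λ·B[:,0] = (+0.96301,-0.03782,-0.26681); r₂ = λ·B[:,1] = (+0.11807,+0.94923,+0.29158)
r₃ = r₁×r₂ = (+0.24224,-0.31230,+0.91858); SVD([r₁ r₂ r₃]) → R = UVᵀ:
  R  [+0.96301 +0.11807 +0.24224]
  R  [-0.03782 +0.94923 -0.31230]
  R  [-0.26681 +0.29158 +0.91858]
t = (+0.00689, +0.03244, +0.69313) m
tr R = 2.830818; θ = arccos((tr R − 1)/2) = 0.414273 rad = 23.736°
axis k = ((R−Rᵀ)₃₂, (R−Rᵀ)₁₃, (R−Rᵀ)₂₁) / (2 sinθ) = (+0.750111, +0.632326, -0.193641)
rvec = θ·k = (+0.310751, +0.261956, -0.080220)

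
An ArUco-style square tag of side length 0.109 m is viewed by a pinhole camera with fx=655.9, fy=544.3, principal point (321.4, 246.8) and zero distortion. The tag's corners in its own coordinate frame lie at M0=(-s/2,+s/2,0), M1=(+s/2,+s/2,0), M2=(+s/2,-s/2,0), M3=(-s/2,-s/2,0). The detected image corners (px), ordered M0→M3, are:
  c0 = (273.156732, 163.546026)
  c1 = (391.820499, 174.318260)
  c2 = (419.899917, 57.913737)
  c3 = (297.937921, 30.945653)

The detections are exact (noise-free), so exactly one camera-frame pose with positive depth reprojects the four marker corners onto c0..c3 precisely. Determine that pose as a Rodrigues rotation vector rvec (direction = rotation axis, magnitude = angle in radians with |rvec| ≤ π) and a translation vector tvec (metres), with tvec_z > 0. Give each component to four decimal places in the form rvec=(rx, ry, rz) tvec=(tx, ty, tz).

rvec=(0.2888, -0.5691, 0.0990) tvec=(0.0205, -0.1233, 0.4867)

Intrinsics K: fx=655.9, fy=544.3, cx=321.4, cy=246.8
Marker side s = 0.109 m; corners in marker frame (Z=0):
  M0 = (-0.0545, +0.0545, 0)
  M1 = (+0.0545, +0.0545, 0)
  M2 = (+0.0545, -0.0545, 0)
  M3 = (-0.0545, -0.0545, 0)
Detected image corners:
  c0 = (273.156732, 163.546026) px
  c1 = (391.820499, 174.318260) px
  c2 = (419.899917, 57.913737) px
  c3 = (297.937921, 30.945653) px
Planar DLT: solve 8×8 A·h = b for H (H[2,2]=1):
  H  [+1489.90599 -71.54407 +349.01141]
  H  [+290.38678 +1190.73085 +108.94244]
  H  [+1.11809 +0.49712 +1.00000]
B = K⁻¹H; ‖b₁‖=2.054714, ‖b₂‖=2.054714; λ = 2/(‖b₁‖+‖b₂‖) = 0.486686, sign → tz>0 ⇒ λ=+0.486686
r₁ = λ·B[:,0] = (+0.83888,+0.01291,+0.54416); r₂ = λ·B[:,1] = (-0.17164,+0.95499,+0.24194)
r₃ = r₁×r₂ = (-0.51654,-0.29636,+0.80334); SVD([r₁ r₂ r₃]) → R = UVᵀ:
  R  [+0.83888 -0.17164 -0.51654]
  R  [+0.01291 +0.95499 -0.29636]
  R  [+0.54416 +0.24194 +0.80334]
t = (+0.02049, -0.12327, +0.48669) m
tr R = 2.597211; θ = arccos((tr R − 1)/2) = 0.645822 rad = 37.003°
axis k = ((R−Rᵀ)₃₂, (R−Rᵀ)₁₃, (R−Rᵀ)₂₁) / (2 sinθ) = (+0.447206, -0.881192, +0.153322)
rvec = θ·k = (+0.288815, -0.569093, +0.099019)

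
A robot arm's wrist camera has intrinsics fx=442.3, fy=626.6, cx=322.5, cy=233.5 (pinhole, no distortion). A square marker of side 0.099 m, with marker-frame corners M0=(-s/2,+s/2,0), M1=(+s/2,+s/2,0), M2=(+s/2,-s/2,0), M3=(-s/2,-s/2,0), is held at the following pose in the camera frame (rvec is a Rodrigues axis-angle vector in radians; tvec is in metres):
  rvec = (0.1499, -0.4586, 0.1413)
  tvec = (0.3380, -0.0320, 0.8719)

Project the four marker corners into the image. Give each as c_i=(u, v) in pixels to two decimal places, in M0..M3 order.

Intrinsics K: fx=442.3, fy=626.6, cx=322.5, cy=233.5
Marker side s = 0.099 m; corners in marker frame (Z=0):
  M0 = (-0.0495, +0.0495, 0)
  M1 = (+0.0495, +0.0495, 0)
  M2 = (+0.0495, -0.0495, 0)
  M3 = (-0.0495, -0.0495, 0)
rvec = (0.1499, -0.4586, 0.1413), |rvec| = θ = 0.50274 rad = 28.805°
Rodrigues: sinθ=0.48183, 1−cosθ=0.12374; R = I + sinθ·[k]× + (1−cosθ)·[k]×²:
    [+0.88726 -0.16908 -0.42915]
    [+0.10177 +0.97923 -0.17539]
    [+0.44989 +0.11194 +0.88604]
t = (0.3380, -0.0320, 0.8719) m
M0: Pc = R·M0+t = (+0.28571, +0.01143, +0.85517); u = 442.3·(+0.28571)/0.85517 + 322.5 = 470.2716, v = 626.6·(+0.01143)/0.85517 + 233.5 = 241.8780
M1: Pc = R·M1+t = (+0.37355, +0.02151, +0.89971); u = 442.3·(+0.37355)/0.89971 + 322.5 = 506.1382, v = 626.6·(+0.02151)/0.89971 + 233.5 = 248.4800
M2: Pc = R·M2+t = (+0.39029, -0.07543, +0.88863); u = 442.3·(+0.39029)/0.88863 + 322.5 = 516.7598, v = 626.6·(-0.07543)/0.88863 + 233.5 = 180.3090
M3: Pc = R·M3+t = (+0.30245, -0.08551, +0.84409); u = 442.3·(+0.30245)/0.84409 + 322.5 = 480.9827, v = 626.6·(-0.08551)/0.84409 + 233.5 = 170.0232

c0=(470.27, 241.88) c1=(506.14, 248.48) c2=(516.76, 180.31) c3=(480.98, 170.02)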